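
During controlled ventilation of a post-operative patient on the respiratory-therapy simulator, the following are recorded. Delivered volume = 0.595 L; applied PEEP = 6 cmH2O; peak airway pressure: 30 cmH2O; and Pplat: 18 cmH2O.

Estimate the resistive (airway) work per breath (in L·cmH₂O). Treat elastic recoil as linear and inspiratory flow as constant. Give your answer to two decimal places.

7.14

With constant inspiratory flow the resistive pressure is constant at PIP − Pplat = 30 − 18 = 12.0 cmH2O, so resistive work = 12.0 × 0.595 = 7.14 L·cmH2O.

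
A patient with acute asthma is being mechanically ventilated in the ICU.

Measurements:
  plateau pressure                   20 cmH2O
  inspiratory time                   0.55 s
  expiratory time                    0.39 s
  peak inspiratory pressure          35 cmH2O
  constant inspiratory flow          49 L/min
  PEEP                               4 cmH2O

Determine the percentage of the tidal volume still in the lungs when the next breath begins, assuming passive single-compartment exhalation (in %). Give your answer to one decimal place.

Flow: 49 L/min ÷ 60 = 0.8167 L/s.
Vt = flow × Ti = 0.8167 L/s × 0.55 s × 1000 mL/L = 449.19 mL.
R = (PIP − Pplat)/V̇ = (35 − 20) / 0.8167 = 15.0/0.8167 = 18.367 cmH2O·s/L.
C = Vt/(Pplat − PEEP) = 449.19 / (20 − 4) = 449.19/16.0 = 28.074 mL/cmH2O.
τ = R × C = 18.367 × 0.02807 L/cmH2O = 0.5156 s.
Fraction remaining at end-expiration = e^(−Te/τ) = e^(−0.39/0.5156) = 0.4694 → 46.94%.

46.9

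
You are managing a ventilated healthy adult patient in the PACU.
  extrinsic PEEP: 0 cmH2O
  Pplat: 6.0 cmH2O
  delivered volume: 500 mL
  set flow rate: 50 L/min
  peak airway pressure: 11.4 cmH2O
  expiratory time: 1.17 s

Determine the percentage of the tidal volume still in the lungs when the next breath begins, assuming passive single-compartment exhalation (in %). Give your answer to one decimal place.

Flow: 50 L/min ÷ 60 = 0.8333 L/s.
R = (PIP − Pplat)/V̇ = (11.4 − 6.0) / 0.8333 = 5.4/0.8333 = 6.48 cmH2O·s/L.
C = Vt/(Pplat − PEEP) = 500.0 / (6.0 − 0) = 500.0/6.0 = 83.333 mL/cmH2O.
τ = R × C = 6.48 × 0.08333 L/cmH2O = 0.54 s.
Fraction remaining at end-expiration = e^(−Te/τ) = e^(−1.17/0.54) = 0.1146 → 11.46%.

11.5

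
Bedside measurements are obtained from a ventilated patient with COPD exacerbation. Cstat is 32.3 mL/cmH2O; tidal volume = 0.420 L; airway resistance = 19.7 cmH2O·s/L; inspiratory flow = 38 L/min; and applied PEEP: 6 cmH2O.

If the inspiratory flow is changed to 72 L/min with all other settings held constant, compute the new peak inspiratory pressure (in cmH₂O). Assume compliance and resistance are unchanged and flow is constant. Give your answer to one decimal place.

Flow: 38 L/min ÷ 60 = 0.6333 L/s.
New flow: 72 L/min ÷ 60 = 1.2 L/s.
PIP = Vt/C + R·V̇ + PEEP (constant-flow equation of motion).
Only the resistive term changes: ΔPIP = R × ΔV̇ = 19.7 × (1.2 − 0.6333) = 19.7 × 0.5667 = 11.164 cmH2O.
Original PIP = 420/32.3 + 19.7×0.6333 + 6 = 31.479 cmH2O; new PIP = 31.479 + (11.164) = 42.643 cmH2O.

42.6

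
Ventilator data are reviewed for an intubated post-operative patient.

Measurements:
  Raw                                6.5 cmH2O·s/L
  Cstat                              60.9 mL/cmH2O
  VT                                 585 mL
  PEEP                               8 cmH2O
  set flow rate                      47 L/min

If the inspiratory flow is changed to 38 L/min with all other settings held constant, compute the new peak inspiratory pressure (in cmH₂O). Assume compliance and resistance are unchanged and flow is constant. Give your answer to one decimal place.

Flow: 47 L/min ÷ 60 = 0.7833 L/s.
New flow: 38 L/min ÷ 60 = 0.6333 L/s.
PIP = Vt/C + R·V̇ + PEEP (constant-flow equation of motion).
Only the resistive term changes: ΔPIP = R × ΔV̇ = 6.5 × (0.6333 − 0.7833) = 6.5 × -0.15 = -0.975 cmH2O.
Original PIP = 585/60.9 + 6.5×0.7833 + 8 = 22.697 cmH2O; new PIP = 22.697 + (-0.975) = 21.722 cmH2O.

21.7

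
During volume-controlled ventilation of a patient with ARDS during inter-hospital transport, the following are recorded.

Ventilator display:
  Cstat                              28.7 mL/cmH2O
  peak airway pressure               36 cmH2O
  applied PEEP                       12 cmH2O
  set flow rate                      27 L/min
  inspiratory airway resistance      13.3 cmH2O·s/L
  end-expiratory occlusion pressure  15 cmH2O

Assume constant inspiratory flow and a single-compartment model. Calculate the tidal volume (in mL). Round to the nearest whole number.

Flow: 27 L/min ÷ 60 = 0.45 L/s.
Total PEEP = 15 cmH2O (set 12 + intrinsic 3); this is the baseline alveolar pressure.
Equation of motion (constant flow): PIP = Vt/C + R·V̇ + PEEP.
Vt/C = PIP − R·V̇ − PEEP = 36 − 5.985 − 15 = 15.015 cmH2O.
Vt = C × 15.015 = 28.7 × 15.015 = 430.93 mL.

431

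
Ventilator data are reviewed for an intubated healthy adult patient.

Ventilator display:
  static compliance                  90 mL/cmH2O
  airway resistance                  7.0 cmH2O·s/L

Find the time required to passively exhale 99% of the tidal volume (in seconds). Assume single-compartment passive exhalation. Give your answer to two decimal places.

2.90

τ = R × C = 7.0 × 90 mL/cmH2O = 7.0 × 0.090 L/cmH2O = 0.63 s.
Exhaled fraction f = 1 − e^(−t/τ) → t = −τ·ln(1 − f) = −0.63·ln(0.01) = 2.901 s.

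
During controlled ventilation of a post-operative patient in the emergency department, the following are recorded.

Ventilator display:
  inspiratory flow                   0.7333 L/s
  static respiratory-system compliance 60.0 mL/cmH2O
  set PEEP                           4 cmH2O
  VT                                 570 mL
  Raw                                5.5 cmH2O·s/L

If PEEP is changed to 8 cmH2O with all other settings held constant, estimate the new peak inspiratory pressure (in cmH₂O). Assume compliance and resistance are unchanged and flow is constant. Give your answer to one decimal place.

PIP = Vt/C + R·V̇ + PEEP (constant-flow equation of motion).
Only the baseline term changes: ΔPIP = ΔPEEP = 8 − 4 = 4.0 cmH2O.
Original PIP = 570/60.0 + 5.5×0.7333 + 4 = 17.533 cmH2O; new PIP = 17.533 + (4.0) = 21.533 cmH2O.

21.5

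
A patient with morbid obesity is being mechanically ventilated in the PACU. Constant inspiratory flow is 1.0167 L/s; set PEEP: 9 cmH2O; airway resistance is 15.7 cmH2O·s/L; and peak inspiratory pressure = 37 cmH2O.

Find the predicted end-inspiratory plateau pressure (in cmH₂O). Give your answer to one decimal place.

21.0

Pplat = PIP − Raw × flow = 37 − 15.7 × 1.0167 = 37 − 15.962 = 21.038 cmH2O.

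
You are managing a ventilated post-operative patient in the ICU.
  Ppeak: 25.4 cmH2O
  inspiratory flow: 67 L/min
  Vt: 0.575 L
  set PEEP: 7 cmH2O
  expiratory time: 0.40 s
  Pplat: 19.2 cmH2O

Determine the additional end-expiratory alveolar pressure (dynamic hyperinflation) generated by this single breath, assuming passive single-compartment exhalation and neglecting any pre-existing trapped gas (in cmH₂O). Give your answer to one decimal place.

Flow: 67 L/min ÷ 60 = 1.1167 L/s.
R = (PIP − Pplat)/V̇ = (25.4 − 19.2) / 1.1167 = 6.2/1.1167 = 5.552 cmH2O·s/L.
C = Vt/(Pplat − PEEP) = 575.0 / (19.2 − 7) = 575.0/12.2 = 47.131 mL/cmH2O.
τ = R × C = 5.552 × 0.04713 L/cmH2O = 0.2617 s.
Fraction remaining = e^(−Te/τ) = e^(−0.40/0.2617) = 0.2169; trapped volume = 575.0 × 0.2169 = 124.72 mL.
Additional alveolar pressure from trapping ≈ V_trapped / C = 124.72 / 47.131 = 2.646 cmH2O.

2.6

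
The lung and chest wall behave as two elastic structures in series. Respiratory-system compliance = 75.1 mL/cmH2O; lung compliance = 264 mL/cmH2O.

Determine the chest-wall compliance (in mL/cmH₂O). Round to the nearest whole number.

105

1/Ccw = 1/Crs − 1/CL.
1/Ccw = 1/75.1 − 1/264 = 0.009528.
Ccw = 104.95 mL/cmH2O.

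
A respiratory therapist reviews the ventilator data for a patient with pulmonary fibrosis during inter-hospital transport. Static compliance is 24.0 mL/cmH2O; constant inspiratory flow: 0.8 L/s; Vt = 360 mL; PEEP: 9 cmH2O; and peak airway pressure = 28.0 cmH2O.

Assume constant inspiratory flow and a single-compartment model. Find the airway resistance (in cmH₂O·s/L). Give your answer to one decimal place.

5.0

Equation of motion (constant flow): PIP = Vt/C + R·V̇ + PEEP.
R·V̇ = PIP − Vt/C − PEEP = 28.0 − 360/24.0 − 9 = 28.0 − 15.0 − 9 = 4.0 cmH2O.
R = 4.0 / 0.8 = 5.0 cmH2O·s/L.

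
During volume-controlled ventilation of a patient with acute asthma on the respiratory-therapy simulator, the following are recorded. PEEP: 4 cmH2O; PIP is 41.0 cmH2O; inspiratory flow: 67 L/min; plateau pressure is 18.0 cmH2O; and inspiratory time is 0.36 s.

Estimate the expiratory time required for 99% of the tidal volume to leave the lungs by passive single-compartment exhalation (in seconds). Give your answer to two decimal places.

Flow: 67 L/min ÷ 60 = 1.1167 L/s.
Vt = flow × Ti = 1.1167 L/s × 0.36 s × 1000 mL/L = 402.01 mL.
R = (PIP − Pplat)/V̇ = (41.0 − 18.0) / 1.1167 = 23.0/1.1167 = 20.596 cmH2O·s/L.
C = Vt/(Pplat − PEEP) = 402.01 / (18.0 − 4) = 402.01/14.0 = 28.715 mL/cmH2O.
τ = R × C = 20.596 × 0.02872 L/cmH2O = 0.5915 s.
t = −τ·ln(1 − 0.99) = −0.5915·ln(0.01) = 2.724 s.

2.72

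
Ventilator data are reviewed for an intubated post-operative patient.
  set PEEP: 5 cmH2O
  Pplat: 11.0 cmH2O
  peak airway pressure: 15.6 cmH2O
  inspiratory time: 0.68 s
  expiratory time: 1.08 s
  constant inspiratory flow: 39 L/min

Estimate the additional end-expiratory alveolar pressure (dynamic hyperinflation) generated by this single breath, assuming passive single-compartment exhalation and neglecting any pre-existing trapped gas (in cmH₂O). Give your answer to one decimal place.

0.8

Flow: 39 L/min ÷ 60 = 0.65 L/s.
Vt = flow × Ti = 0.65 L/s × 0.68 s × 1000 mL/L = 442.0 mL.
R = (PIP − Pplat)/V̇ = (15.6 − 11.0) / 0.65 = 4.6/0.65 = 7.077 cmH2O·s/L.
C = Vt/(Pplat − PEEP) = 442.0 / (11.0 − 5) = 442.0/6.0 = 73.667 mL/cmH2O.
τ = R × C = 7.077 × 0.07367 L/cmH2O = 0.5214 s.
Fraction remaining = e^(−Te/τ) = e^(−1.08/0.5214) = 0.126; trapped volume = 442.0 × 0.126 = 55.692 mL.
Additional alveolar pressure from trapping ≈ V_trapped / C = 55.692 / 73.667 = 0.756 cmH2O.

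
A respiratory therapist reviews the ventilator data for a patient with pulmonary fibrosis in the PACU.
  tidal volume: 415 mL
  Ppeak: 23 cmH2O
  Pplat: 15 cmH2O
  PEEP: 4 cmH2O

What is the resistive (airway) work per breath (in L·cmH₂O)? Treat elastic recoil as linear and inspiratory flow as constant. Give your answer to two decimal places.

With constant inspiratory flow the resistive pressure is constant at PIP − Pplat = 23 − 15 = 8.0 cmH2O, so resistive work = 8.0 × 0.415 = 3.32 L·cmH2O.

3.32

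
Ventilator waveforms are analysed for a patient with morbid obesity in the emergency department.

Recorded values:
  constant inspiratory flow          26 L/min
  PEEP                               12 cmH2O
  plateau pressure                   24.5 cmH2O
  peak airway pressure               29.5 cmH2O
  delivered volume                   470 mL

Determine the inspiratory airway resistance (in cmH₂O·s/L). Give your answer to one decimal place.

11.5

Flow: 26 L/min ÷ 60 = 0.4333 L/s.
Raw = (PIP − Pplat) / flow = (29.5 − 24.5) / 0.4333 = 5.0 / 0.4333 = 11.539 cmH2O·s/L.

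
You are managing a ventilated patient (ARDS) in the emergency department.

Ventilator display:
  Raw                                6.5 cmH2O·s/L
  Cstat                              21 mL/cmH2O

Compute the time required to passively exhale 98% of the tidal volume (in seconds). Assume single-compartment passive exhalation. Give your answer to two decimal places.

0.53

τ = R × C = 6.5 × 21 mL/cmH2O = 6.5 × 0.021 L/cmH2O = 0.1365 s.
Exhaled fraction f = 1 − e^(−t/τ) → t = −τ·ln(1 − f) = −0.1365·ln(0.02) = 0.534 s.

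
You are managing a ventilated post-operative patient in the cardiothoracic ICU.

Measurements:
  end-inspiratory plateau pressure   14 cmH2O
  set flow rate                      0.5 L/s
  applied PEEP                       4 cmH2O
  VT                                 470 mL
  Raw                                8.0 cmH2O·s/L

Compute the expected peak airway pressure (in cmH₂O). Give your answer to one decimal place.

PIP = Pplat + Raw × flow = 14 + 8.0 × 0.5 = 14 + 4.0 = 18.0 cmH2O.

18.0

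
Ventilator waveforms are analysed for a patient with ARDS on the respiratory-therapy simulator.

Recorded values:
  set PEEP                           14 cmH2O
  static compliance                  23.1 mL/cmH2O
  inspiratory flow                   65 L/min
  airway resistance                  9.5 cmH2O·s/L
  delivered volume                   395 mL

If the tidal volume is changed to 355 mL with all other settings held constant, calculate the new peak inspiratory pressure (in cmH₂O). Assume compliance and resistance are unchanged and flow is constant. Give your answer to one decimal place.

39.7

Flow: 65 L/min ÷ 60 = 1.0833 L/s.
PIP = Vt/C + R·V̇ + PEEP (constant-flow equation of motion).
Only the elastic term changes: ΔPIP = ΔVt / C = (355 − 395) / 23.1 = -1.732 cmH2O.
Original PIP = 395/23.1 + 9.5×1.0833 + 14 = 41.391 cmH2O; new PIP = 41.391 + (-1.732) = 39.659 cmH2O.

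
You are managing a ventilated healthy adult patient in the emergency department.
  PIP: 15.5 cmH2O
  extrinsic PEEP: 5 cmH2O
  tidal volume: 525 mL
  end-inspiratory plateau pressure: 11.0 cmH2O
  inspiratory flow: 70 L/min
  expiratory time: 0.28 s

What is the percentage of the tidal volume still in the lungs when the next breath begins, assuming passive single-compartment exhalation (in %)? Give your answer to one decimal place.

43.6

Flow: 70 L/min ÷ 60 = 1.1667 L/s.
R = (PIP − Pplat)/V̇ = (15.5 − 11.0) / 1.1667 = 4.5/1.1667 = 3.857 cmH2O·s/L.
C = Vt/(Pplat − PEEP) = 525.0 / (11.0 − 5) = 525.0/6.0 = 87.5 mL/cmH2O.
τ = R × C = 3.857 × 0.0875 L/cmH2O = 0.3375 s.
Fraction remaining at end-expiration = e^(−Te/τ) = e^(−0.28/0.3375) = 0.4362 → 43.62%.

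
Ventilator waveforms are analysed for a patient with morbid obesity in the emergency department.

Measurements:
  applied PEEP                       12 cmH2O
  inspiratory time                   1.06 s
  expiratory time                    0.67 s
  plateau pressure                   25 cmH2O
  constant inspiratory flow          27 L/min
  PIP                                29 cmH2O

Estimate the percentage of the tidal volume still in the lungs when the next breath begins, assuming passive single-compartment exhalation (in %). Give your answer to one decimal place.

12.8

Flow: 27 L/min ÷ 60 = 0.45 L/s.
Vt = flow × Ti = 0.45 L/s × 1.06 s × 1000 mL/L = 477.0 mL.
R = (PIP − Pplat)/V̇ = (29 − 25) / 0.45 = 4.0/0.45 = 8.889 cmH2O·s/L.
C = Vt/(Pplat − PEEP) = 477.0 / (25 − 12) = 477.0/13.0 = 36.692 mL/cmH2O.
τ = R × C = 8.889 × 0.03669 L/cmH2O = 0.3261 s.
Fraction remaining at end-expiration = e^(−Te/τ) = e^(−0.67/0.3261) = 0.1281 → 12.81%.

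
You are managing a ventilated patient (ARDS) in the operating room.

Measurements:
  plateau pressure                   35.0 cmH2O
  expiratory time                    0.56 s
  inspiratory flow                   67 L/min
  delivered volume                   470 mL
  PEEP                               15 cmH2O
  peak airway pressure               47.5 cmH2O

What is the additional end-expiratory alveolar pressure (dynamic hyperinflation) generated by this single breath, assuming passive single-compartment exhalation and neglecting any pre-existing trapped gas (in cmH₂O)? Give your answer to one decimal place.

Flow: 67 L/min ÷ 60 = 1.1167 L/s.
R = (PIP − Pplat)/V̇ = (47.5 − 35.0) / 1.1167 = 12.5/1.1167 = 11.194 cmH2O·s/L.
C = Vt/(Pplat − PEEP) = 470.0 / (35.0 − 15) = 470.0/20.0 = 23.5 mL/cmH2O.
τ = R × C = 11.194 × 0.0235 L/cmH2O = 0.2631 s.
Fraction remaining = e^(−Te/τ) = e^(−0.56/0.2631) = 0.119; trapped volume = 470.0 × 0.119 = 55.93 mL.
Additional alveolar pressure from trapping ≈ V_trapped / C = 55.93 / 23.5 = 2.38 cmH2O.

2.4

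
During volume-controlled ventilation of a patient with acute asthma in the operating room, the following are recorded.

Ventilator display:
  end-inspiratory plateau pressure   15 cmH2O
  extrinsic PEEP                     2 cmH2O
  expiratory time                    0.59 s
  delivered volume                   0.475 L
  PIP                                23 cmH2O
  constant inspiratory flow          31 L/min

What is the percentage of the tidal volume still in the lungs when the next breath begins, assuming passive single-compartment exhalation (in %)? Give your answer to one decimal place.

35.2

Flow: 31 L/min ÷ 60 = 0.5167 L/s.
R = (PIP − Pplat)/V̇ = (23 − 15) / 0.5167 = 8.0/0.5167 = 15.483 cmH2O·s/L.
C = Vt/(Pplat − PEEP) = 475.0 / (15 − 2) = 475.0/13.0 = 36.538 mL/cmH2O.
τ = R × C = 15.483 × 0.03654 L/cmH2O = 0.5657 s.
Fraction remaining at end-expiration = e^(−Te/τ) = e^(−0.59/0.5657) = 0.3524 → 35.24%.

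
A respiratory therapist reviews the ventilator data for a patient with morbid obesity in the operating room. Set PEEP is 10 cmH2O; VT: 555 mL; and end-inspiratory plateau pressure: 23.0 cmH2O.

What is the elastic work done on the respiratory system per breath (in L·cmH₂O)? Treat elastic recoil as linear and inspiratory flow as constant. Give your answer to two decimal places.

Elastic work ≈ ½ × (Pplat − PEEP) × Vt = 0.5 × (23.0 − 10) × 0.555 L = 0.5 × 13.0 × 0.555 = 3.608 L·cmH2O.

3.61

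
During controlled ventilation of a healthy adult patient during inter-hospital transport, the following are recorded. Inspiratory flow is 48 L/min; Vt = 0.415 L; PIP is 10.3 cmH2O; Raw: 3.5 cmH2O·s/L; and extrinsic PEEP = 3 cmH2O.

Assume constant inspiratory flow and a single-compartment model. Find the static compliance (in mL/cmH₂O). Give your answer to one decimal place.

Flow: 48 L/min ÷ 60 = 0.8 L/s.
Equation of motion (constant flow): PIP = Vt/C + R·V̇ + PEEP.
Vt/C = PIP − R·V̇ − PEEP = 10.3 − 3.5×0.8 − 3 = 10.3 − 2.8 − 3 = 4.5 cmH2O.
C = Vt / 4.5 = 415 / 4.5 = 92.222 mL/cmH2O.

92.2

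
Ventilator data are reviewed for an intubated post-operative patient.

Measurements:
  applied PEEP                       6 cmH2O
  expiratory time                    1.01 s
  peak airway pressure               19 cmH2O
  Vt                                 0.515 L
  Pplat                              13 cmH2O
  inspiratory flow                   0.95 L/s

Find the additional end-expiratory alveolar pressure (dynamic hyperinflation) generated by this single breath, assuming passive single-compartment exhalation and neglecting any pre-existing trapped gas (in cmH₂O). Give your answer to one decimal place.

R = (PIP − Pplat)/V̇ = (19 − 13) / 0.95 = 6.0/0.95 = 6.316 cmH2O·s/L.
C = Vt/(Pplat − PEEP) = 515.0 / (13 − 6) = 515.0/7.0 = 73.571 mL/cmH2O.
τ = R × C = 6.316 × 0.07357 L/cmH2O = 0.4647 s.
Fraction remaining = e^(−Te/τ) = e^(−1.01/0.4647) = 0.1138; trapped volume = 515.0 × 0.1138 = 58.607 mL.
Additional alveolar pressure from trapping ≈ V_trapped / C = 58.607 / 73.571 = 0.7966 cmH2O.

0.8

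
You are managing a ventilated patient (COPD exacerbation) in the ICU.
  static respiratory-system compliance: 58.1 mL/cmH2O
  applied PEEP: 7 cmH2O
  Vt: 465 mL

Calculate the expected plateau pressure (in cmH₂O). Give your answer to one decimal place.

15.0

Pplat = PEEP + Vt / Cstat = 7 + 465 / 58.1 = 7 + 8.003 = 15.003 cmH2O.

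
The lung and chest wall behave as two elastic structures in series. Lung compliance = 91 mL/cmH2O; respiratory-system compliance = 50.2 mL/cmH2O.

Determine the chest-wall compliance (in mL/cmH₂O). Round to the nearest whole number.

1/Ccw = 1/Crs − 1/CL.
1/Ccw = 1/50.2 − 1/91 = 0.008931.
Ccw = 111.97 mL/cmH2O.

112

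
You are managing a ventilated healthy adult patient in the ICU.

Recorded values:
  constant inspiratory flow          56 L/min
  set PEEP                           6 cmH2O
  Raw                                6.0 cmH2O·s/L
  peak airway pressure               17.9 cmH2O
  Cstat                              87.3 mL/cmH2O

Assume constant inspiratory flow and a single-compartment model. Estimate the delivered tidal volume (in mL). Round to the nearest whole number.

Flow: 56 L/min ÷ 60 = 0.9333 L/s.
Equation of motion (constant flow): PIP = Vt/C + R·V̇ + PEEP.
Vt/C = PIP − R·V̇ − PEEP = 17.9 − 5.6 − 6 = 6.3 cmH2O.
Vt = C × 6.3 = 87.3 × 6.3 = 549.99 mL.

550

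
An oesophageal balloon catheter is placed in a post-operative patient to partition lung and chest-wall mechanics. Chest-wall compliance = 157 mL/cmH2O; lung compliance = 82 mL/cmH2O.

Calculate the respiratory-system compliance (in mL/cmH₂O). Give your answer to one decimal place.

53.9

Lung and chest wall are elastances in series: 1/Crs = 1/CL + 1/Ccw.
1/Crs = 1/82 + 1/157 = 0.01856.
Crs = 53.879 mL/cmH2O.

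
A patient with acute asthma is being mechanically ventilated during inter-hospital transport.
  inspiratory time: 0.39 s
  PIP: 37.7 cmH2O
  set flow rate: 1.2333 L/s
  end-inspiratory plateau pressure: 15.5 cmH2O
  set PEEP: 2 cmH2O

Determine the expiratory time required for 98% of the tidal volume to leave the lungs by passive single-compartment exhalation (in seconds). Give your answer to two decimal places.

2.51

Vt = flow × Ti = 1.2333 L/s × 0.39 s × 1000 mL/L = 480.99 mL.
R = (PIP − Pplat)/V̇ = (37.7 − 15.5) / 1.2333 = 22.2/1.2333 = 18.0 cmH2O·s/L.
C = Vt/(Pplat − PEEP) = 480.99 / (15.5 − 2) = 480.99/13.5 = 35.629 mL/cmH2O.
τ = R × C = 18.0 × 0.03563 L/cmH2O = 0.6413 s.
t = −τ·ln(1 − 0.98) = −0.6413·ln(0.02) = 2.509 s.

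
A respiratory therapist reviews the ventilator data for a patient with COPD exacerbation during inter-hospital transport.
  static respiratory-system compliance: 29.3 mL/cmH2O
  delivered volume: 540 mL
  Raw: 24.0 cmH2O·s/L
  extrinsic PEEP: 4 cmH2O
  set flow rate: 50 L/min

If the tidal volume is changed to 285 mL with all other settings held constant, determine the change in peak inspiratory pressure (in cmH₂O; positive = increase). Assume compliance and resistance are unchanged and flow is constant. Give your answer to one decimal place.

PIP = Vt/C + R·V̇ + PEEP (constant-flow equation of motion).
Only the elastic term changes: ΔPIP = ΔVt / C = (285 − 540) / 29.3 = -8.703 cmH2O.

-8.7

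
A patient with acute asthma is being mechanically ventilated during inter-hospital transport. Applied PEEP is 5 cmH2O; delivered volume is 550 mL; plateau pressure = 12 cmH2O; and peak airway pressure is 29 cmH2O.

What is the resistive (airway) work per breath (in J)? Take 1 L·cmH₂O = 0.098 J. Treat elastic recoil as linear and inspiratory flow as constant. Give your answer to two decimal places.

0.92

With constant inspiratory flow the resistive pressure is constant at PIP − Pplat = 29 − 12 = 17.0 cmH2O, so resistive work = 17.0 × 0.550 = 9.35 L·cmH2O.
× 0.098 J/(L·cmH2O) → 0.9163 J.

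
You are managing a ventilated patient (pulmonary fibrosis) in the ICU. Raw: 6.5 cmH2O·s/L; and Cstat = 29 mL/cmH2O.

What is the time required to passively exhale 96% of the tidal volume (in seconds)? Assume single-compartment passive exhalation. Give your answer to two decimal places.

τ = R × C = 6.5 × 29 mL/cmH2O = 6.5 × 0.029 L/cmH2O = 0.1885 s.
Exhaled fraction f = 1 − e^(−t/τ) → t = −τ·ln(1 − f) = −0.1885·ln(0.04) = 0.6068 s.

0.61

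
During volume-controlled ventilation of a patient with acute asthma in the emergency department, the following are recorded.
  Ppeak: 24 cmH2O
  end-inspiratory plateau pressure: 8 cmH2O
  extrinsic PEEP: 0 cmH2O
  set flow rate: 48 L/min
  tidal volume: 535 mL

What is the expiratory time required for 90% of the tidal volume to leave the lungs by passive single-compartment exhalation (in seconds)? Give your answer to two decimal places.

3.08

Flow: 48 L/min ÷ 60 = 0.8 L/s.
R = (PIP − Pplat)/V̇ = (24 − 8) / 0.8 = 16.0/0.8 = 20.0 cmH2O·s/L.
C = Vt/(Pplat − PEEP) = 535.0 / (8 − 0) = 535.0/8.0 = 66.875 mL/cmH2O.
τ = R × C = 20.0 × 0.06688 L/cmH2O = 1.338 s.
t = −τ·ln(1 − 0.90) = −1.338·ln(0.1) = 3.081 s.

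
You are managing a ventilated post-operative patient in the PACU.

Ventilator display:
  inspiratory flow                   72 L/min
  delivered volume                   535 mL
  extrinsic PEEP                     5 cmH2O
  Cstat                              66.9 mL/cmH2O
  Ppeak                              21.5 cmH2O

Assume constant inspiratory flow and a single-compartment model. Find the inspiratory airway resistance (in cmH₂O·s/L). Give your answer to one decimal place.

Flow: 72 L/min ÷ 60 = 1.2 L/s.
Equation of motion (constant flow): PIP = Vt/C + R·V̇ + PEEP.
R·V̇ = PIP − Vt/C − PEEP = 21.5 − 535/66.9 − 5 = 21.5 − 7.997 − 5 = 8.503 cmH2O.
R = 8.503 / 1.2 = 7.086 cmH2O·s/L.

7.1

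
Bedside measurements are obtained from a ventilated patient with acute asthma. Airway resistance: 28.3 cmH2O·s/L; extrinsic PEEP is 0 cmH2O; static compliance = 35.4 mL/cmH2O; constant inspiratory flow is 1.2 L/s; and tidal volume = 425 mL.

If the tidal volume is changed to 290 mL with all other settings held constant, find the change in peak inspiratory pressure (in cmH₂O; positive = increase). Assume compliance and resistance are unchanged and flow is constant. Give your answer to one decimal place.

-3.8

PIP = Vt/C + R·V̇ + PEEP (constant-flow equation of motion).
Only the elastic term changes: ΔPIP = ΔVt / C = (290 − 425) / 35.4 = -3.814 cmH2O.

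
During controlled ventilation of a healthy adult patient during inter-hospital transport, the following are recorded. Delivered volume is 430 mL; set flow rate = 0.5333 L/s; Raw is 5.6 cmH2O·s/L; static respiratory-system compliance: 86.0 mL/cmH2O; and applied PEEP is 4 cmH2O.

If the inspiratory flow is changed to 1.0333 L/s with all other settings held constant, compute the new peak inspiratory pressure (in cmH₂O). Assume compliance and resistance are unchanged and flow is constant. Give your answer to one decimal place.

14.8

PIP = Vt/C + R·V̇ + PEEP (constant-flow equation of motion).
Only the resistive term changes: ΔPIP = R × ΔV̇ = 5.6 × (1.0333 − 0.5333) = 5.6 × 0.5 = 2.8 cmH2O.
Original PIP = 430/86.0 + 5.6×0.5333 + 4 = 11.986 cmH2O; new PIP = 11.986 + (2.8) = 14.786 cmH2O.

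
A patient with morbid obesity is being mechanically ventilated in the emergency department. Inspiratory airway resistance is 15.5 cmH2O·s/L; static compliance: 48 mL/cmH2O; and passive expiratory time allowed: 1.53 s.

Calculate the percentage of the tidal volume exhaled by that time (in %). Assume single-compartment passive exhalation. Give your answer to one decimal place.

87.2

τ = R × C = 15.5 × 48 mL/cmH2O = 15.5 × 0.048 L/cmH2O = 0.744 s.
Passive exhalation: V(t)/V₀ = e^(−t/τ) = e^(−1.53/0.744) = 0.1279.
Fraction exhaled = 1 − 0.1279 = 0.8721 → 87.21%.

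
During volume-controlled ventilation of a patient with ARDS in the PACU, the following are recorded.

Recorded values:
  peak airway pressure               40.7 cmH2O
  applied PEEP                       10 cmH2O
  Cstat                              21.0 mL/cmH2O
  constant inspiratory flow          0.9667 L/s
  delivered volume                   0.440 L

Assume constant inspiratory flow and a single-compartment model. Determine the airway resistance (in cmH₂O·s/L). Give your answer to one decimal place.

Equation of motion (constant flow): PIP = Vt/C + R·V̇ + PEEP.
R·V̇ = PIP − Vt/C − PEEP = 40.7 − 440/21.0 − 10 = 40.7 − 20.952 − 10 = 9.748 cmH2O.
R = 9.748 / 0.9667 = 10.084 cmH2O·s/L.

10.1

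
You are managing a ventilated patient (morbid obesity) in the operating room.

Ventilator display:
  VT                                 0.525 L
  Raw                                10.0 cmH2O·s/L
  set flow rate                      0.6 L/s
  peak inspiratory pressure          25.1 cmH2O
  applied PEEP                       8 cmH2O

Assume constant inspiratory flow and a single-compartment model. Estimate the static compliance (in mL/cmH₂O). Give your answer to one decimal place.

47.3

Equation of motion (constant flow): PIP = Vt/C + R·V̇ + PEEP.
Vt/C = PIP − R·V̇ − PEEP = 25.1 − 10.0×0.6 − 8 = 25.1 − 6.0 − 8 = 11.1 cmH2O.
C = Vt / 11.1 = 525 / 11.1 = 47.297 mL/cmH2O.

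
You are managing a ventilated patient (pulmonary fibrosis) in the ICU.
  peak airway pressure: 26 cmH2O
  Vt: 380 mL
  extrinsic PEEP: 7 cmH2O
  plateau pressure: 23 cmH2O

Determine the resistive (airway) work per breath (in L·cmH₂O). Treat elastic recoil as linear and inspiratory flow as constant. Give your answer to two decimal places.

1.14

With constant inspiratory flow the resistive pressure is constant at PIP − Pplat = 26 − 23 = 3.0 cmH2O, so resistive work = 3.0 × 0.380 = 1.14 L·cmH2O.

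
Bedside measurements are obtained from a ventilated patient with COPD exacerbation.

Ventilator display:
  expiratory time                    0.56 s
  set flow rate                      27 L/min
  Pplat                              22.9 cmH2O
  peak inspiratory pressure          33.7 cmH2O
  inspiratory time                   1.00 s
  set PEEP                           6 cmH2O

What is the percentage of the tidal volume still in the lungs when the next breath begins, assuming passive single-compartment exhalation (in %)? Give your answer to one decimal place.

Flow: 27 L/min ÷ 60 = 0.45 L/s.
Vt = flow × Ti = 0.45 L/s × 1.00 s × 1000 mL/L = 450.0 mL.
R = (PIP − Pplat)/V̇ = (33.7 − 22.9) / 0.45 = 10.8/0.45 = 24.0 cmH2O·s/L.
C = Vt/(Pplat − PEEP) = 450.0 / (22.9 − 6) = 450.0/16.9 = 26.627 mL/cmH2O.
τ = R × C = 24.0 × 0.02663 L/cmH2O = 0.6391 s.
Fraction remaining at end-expiration = e^(−Te/τ) = e^(−0.56/0.6391) = 0.4163 → 41.63%.

41.6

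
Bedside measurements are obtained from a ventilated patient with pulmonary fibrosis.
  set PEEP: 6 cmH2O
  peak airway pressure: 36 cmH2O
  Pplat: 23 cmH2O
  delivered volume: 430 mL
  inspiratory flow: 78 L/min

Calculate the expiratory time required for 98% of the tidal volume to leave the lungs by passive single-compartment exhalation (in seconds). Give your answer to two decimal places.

0.99

Flow: 78 L/min ÷ 60 = 1.3 L/s.
R = (PIP − Pplat)/V̇ = (36 − 23) / 1.3 = 13.0/1.3 = 10.0 cmH2O·s/L.
C = Vt/(Pplat − PEEP) = 430.0 / (23 − 6) = 430.0/17.0 = 25.294 mL/cmH2O.
τ = R × C = 10.0 × 0.02529 L/cmH2O = 0.2529 s.
t = −τ·ln(1 − 0.98) = −0.2529·ln(0.02) = 0.9894 s.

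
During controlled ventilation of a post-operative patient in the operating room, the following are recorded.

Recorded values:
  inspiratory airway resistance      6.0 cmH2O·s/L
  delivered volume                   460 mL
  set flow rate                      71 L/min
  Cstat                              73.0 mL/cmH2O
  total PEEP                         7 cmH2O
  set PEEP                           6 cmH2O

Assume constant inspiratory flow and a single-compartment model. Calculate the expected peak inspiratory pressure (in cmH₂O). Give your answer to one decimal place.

Flow: 71 L/min ÷ 60 = 1.1833 L/s.
Total PEEP = 7 cmH2O (set 6 + intrinsic 1); this is the baseline alveolar pressure.
Equation of motion (constant flow): PIP = Vt/C + R·V̇ + PEEP.
PIP = 460/73.0 + 6.0×1.1833 + 7 = 6.301 + 7.1 + 7 = 20.401 cmH2O.

20.4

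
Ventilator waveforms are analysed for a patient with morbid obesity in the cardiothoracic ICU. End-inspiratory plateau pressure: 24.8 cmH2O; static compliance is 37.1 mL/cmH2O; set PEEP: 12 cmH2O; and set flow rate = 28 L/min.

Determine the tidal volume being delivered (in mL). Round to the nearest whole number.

Vt = Cstat × (Pplat − PEEP) = 37.1 × (24.8 − 12) = 37.1 × 12.8 = 474.88 mL.

475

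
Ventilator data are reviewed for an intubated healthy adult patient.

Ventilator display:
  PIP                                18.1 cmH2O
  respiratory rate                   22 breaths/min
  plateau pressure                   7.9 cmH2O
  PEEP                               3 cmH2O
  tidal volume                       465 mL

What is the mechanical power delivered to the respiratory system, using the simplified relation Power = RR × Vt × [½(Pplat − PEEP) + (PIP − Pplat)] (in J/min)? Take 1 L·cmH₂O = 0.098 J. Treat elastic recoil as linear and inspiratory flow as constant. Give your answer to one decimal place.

Per-breath work = Vt × [½(Pplat−PEEP) + (PIP−Pplat)] = 0.465 × [0.5×4.9 + 10.2] = 0.465 × 12.65 = 5.882 L·cmH2O.
Power = 22 × 5.882 = 129.4 L·cmH2O/min.
× 0.098 J/(L·cmH2O) → 12.681 J/min.

12.7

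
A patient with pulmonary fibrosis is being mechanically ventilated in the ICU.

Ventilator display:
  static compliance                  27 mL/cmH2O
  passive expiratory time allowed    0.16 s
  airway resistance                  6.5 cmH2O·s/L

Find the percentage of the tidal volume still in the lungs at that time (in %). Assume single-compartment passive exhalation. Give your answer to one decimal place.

40.2

τ = R × C = 6.5 × 27 mL/cmH2O = 6.5 × 0.027 L/cmH2O = 0.1755 s.
Passive exhalation: V(t)/V₀ = e^(−t/τ) = e^(−0.16/0.1755) = 0.4018.
Fraction remaining = 0.4018 → 40.18%.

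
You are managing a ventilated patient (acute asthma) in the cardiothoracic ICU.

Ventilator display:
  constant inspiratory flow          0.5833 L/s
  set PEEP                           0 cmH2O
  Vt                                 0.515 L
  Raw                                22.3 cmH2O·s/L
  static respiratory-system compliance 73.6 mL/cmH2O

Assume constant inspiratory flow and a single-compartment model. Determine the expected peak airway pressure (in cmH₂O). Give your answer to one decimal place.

Equation of motion (constant flow): PIP = Vt/C + R·V̇ + PEEP.
PIP = 515/73.6 + 22.3×0.5833 + 0 = 6.997 + 13.008 + 0 = 20.005 cmH2O.

20.0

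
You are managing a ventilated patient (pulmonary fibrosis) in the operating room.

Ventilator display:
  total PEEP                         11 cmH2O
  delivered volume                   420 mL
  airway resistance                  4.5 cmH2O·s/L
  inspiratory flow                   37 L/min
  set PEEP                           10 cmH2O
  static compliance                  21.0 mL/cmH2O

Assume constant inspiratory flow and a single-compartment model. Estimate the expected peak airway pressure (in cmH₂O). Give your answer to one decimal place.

Flow: 37 L/min ÷ 60 = 0.6167 L/s.
Total PEEP = 11 cmH2O (set 10 + intrinsic 1); this is the baseline alveolar pressure.
Equation of motion (constant flow): PIP = Vt/C + R·V̇ + PEEP.
PIP = 420/21.0 + 4.5×0.6167 + 11 = 20.0 + 2.775 + 11 = 33.775 cmH2O.

33.8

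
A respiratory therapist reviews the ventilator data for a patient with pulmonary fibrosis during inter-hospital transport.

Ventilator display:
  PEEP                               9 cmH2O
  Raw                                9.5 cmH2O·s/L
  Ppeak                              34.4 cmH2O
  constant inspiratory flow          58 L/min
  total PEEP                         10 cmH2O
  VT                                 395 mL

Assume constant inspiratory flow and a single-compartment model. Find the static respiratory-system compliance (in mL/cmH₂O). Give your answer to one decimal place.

Flow: 58 L/min ÷ 60 = 0.9667 L/s.
Total PEEP = 10 cmH2O (set 9 + intrinsic 1); this is the baseline alveolar pressure.
Equation of motion (constant flow): PIP = Vt/C + R·V̇ + PEEP.
Vt/C = PIP − R·V̇ − PEEP = 34.4 − 9.5×0.9667 − 10 = 34.4 − 9.184 − 10 = 15.216 cmH2O.
C = Vt / 15.216 = 395 / 15.216 = 25.96 mL/cmH2O.

26.0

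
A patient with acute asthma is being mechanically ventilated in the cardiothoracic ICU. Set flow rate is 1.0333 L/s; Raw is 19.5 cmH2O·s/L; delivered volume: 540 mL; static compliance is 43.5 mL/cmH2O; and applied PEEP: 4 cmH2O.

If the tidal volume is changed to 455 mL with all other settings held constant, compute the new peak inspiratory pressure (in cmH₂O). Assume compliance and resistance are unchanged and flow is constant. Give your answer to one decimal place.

PIP = Vt/C + R·V̇ + PEEP (constant-flow equation of motion).
Only the elastic term changes: ΔPIP = ΔVt / C = (455 − 540) / 43.5 = -1.954 cmH2O.
Original PIP = 540/43.5 + 19.5×1.0333 + 4 = 36.563 cmH2O; new PIP = 36.563 + (-1.954) = 34.609 cmH2O.

34.6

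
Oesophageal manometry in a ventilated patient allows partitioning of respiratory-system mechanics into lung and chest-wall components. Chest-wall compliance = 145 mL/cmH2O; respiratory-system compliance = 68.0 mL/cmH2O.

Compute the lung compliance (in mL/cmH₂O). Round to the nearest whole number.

1/CL = 1/Crs − 1/Ccw.
1/CL = 1/68.0 − 1/145 = 0.007809.
CL = 128.06 mL/cmH2O.

128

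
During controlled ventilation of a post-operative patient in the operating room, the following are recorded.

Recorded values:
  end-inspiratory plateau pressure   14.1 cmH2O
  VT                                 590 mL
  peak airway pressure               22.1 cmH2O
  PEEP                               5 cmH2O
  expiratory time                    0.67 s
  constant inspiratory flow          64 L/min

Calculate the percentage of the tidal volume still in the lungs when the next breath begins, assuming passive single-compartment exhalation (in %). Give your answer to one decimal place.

25.2

Flow: 64 L/min ÷ 60 = 1.0667 L/s.
R = (PIP − Pplat)/V̇ = (22.1 − 14.1) / 1.0667 = 8.0/1.0667 = 7.5 cmH2O·s/L.
C = Vt/(Pplat − PEEP) = 590.0 / (14.1 − 5) = 590.0/9.1 = 64.835 mL/cmH2O.
τ = R × C = 7.5 × 0.06484 L/cmH2O = 0.4863 s.
Fraction remaining at end-expiration = e^(−Te/τ) = e^(−0.67/0.4863) = 0.2521 → 25.21%.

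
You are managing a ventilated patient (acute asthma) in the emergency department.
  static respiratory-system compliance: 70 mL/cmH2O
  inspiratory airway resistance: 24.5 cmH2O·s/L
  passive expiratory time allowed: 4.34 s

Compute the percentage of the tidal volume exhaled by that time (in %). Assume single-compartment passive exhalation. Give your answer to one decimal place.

92.0

τ = R × C = 24.5 × 70 mL/cmH2O = 24.5 × 0.070 L/cmH2O = 1.715 s.
Passive exhalation: V(t)/V₀ = e^(−t/τ) = e^(−4.34/1.715) = 0.07961.
Fraction exhaled = 1 − 0.07961 = 0.9204 → 92.04%.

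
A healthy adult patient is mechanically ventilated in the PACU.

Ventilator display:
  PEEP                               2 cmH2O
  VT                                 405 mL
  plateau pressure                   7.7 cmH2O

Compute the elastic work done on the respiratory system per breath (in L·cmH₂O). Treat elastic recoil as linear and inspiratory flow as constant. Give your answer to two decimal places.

1.15

Elastic work ≈ ½ × (Pplat − PEEP) × Vt = 0.5 × (7.7 − 2) × 0.405 L = 0.5 × 5.7 × 0.405 = 1.154 L·cmH2O.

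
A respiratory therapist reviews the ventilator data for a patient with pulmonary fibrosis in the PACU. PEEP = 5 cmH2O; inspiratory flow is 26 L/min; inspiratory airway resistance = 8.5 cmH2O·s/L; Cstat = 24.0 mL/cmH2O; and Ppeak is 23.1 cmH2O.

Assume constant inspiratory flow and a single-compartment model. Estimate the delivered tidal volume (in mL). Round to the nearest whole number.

346

Flow: 26 L/min ÷ 60 = 0.4333 L/s.
Equation of motion (constant flow): PIP = Vt/C + R·V̇ + PEEP.
Vt/C = PIP − R·V̇ − PEEP = 23.1 − 3.683 − 5 = 14.417 cmH2O.
Vt = C × 14.417 = 24.0 × 14.417 = 346.01 mL.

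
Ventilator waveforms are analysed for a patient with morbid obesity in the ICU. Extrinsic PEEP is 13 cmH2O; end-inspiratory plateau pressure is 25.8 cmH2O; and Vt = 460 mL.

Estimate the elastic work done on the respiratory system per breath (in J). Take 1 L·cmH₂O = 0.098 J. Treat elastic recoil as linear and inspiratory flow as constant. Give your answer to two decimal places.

Elastic work ≈ ½ × (Pplat − PEEP) × Vt = 0.5 × (25.8 − 13) × 0.460 L = 0.5 × 12.8 × 0.460 = 2.944 L·cmH2O.
× 0.098 J/(L·cmH2O) → 0.2885 J.

0.29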